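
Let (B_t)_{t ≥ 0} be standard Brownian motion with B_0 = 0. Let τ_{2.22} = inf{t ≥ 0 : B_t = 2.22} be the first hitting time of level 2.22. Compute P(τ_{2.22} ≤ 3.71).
P(τ_{2.22} ≤ 3.71) = 2(1 − Φ(2.22/√3.71)) = 2(1 − Φ(1.1526)) ≈ 0.2491

By the reflection principle for standard BM, P(τ_b ≤ t) = 2 · P(B_t ≥ b). Since B_t ~ N(0, t), P(B_t ≥ 2.22) = 1 − Φ(2.22/√t) = 1 − Φ(2.22/√3.71) = 1 − Φ(1.1526) ≈ 0.12454. Doubling: P(τ_{2.22} ≤ 3.71) ≈ 2 · 0.12454 = 0.24908 ≈ 0.2491.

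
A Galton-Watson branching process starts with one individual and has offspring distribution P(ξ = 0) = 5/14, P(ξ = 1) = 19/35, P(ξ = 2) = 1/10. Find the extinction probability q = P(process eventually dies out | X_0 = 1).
q = 1

Mean offspring μ = 0·5/14 + 1·19/35 + 2·1/10 = 26/35 ≤ 1. For μ ≤ 1 with offspring not concentrated at 1, the Galton-Watson process goes extinct almost surely, so q = 1.
(Algebraic check: The pgf is f(s) = 5/14 + 19/35·s + 1/10·s². The extinction probability q is the smallest fixed point of f in [0, 1]. Setting s = f(s):
  1/10·s² + (19/35 − 1)·s + 5/14 = 0
  1/10·s² − (5/14 + 1/10)·s + 5/14 = 0
which factors as (s − 1)·(1/10·s − 5/14) = 0, giving roots s = 1 and s = (5/14)/(1/10) = 25/7. Since 25/7 ≥ 1, the smallest root in [0, 1] is s = 1.)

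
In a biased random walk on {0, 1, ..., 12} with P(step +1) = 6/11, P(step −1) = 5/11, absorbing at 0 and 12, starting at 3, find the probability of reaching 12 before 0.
P(hit 12 before 0) = (1 − (5/6)^3) / (1 − (5/6)^12) = 10077696/21237821

Let u_k denote P(reach 12 before 0 | start at k). Boundary: u_0 = 0, u_12 = 1. Recurrence: u_k = 6/11·u_{k+1} + 5/11·u_{k-1} for 1 ≤ k ≤ 11. Try u_k = A + B·r^k with r = q/p = (5/11)/(6/11) = 5/6. Substitution satisfies the recurrence; boundary conditions give:
  u_k = (1 − r^k) / (1 − r^N) = (1 − (5/6)^3) / (1 − (5/6)^12) = 10077696/21237821.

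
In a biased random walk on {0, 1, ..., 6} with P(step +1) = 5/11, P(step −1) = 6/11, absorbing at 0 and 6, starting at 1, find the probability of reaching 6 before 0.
P(hit 6 before 0) = (1 − (6/5)^1) / (1 − (6/5)^6) = 3125/31031

Let u_k denote P(reach 6 before 0 | start at k). Boundary: u_0 = 0, u_6 = 1. Recurrence: u_k = 5/11·u_{k+1} + 6/11·u_{k-1} for 1 ≤ k ≤ 5. Try u_k = A + B·r^k with r = q/p = (6/11)/(5/11) = 6/5. Substitution satisfies the recurrence; boundary conditions give:
  u_k = (1 − r^k) / (1 − r^N) = (1 − (6/5)^1) / (1 − (6/5)^6) = 3125/31031.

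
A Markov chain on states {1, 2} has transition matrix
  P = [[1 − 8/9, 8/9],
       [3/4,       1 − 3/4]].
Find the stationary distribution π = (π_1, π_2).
π_1 = 27/59, π_2 = 32/59

Solve πP = π with π_1 + π_2 = 1. From πP = π: π_1 · (1 − 8/9) + π_2 · 3/4 = π_1 ⇒ π_2 · 3/4 = π_1 · 8/9 ⇒ π_2/π_1 = (8/9)/(3/4) = 32/27. Together with π_1 + π_2 = 1:
  π_1 = (3/4)/(8/9 + 3/4) = (3/4)/(59/36) = 27/59,
  π_2 = (8/9)/(8/9 + 3/4) = (8/9)/(59/36) = 32/59.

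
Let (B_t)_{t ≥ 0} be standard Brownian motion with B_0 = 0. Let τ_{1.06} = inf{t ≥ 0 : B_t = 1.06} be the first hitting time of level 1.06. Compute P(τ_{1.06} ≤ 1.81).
P(τ_{1.06} ≤ 1.81) = 2(1 − Φ(1.06/√1.81)) = 2(1 − Φ(0.7879)) ≈ 0.4308

By the reflection principle for standard BM, P(τ_b ≤ t) = 2 · P(B_t ≥ b). Since B_t ~ N(0, t), P(B_t ≥ 1.06) = 1 − Φ(1.06/√t) = 1 − Φ(1.06/√1.81) = 1 − Φ(0.7879) ≈ 0.21538. Doubling: P(τ_{1.06} ≤ 1.81) ≈ 2 · 0.21538 = 0.43076 ≈ 0.4308.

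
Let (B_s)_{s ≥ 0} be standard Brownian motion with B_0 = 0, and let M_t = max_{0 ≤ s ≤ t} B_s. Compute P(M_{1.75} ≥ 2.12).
P(M_{1.75} ≥ 2.12) = 2·P(B_{1.75} ≥ 2.12) = 2(1 − Φ(2.12/√1.75)) ≈ 0.1090

By the reflection principle for Brownian motion, P(M_t ≥ a) = 2 · P(B_t ≥ a) for a ≥ 0. Since B_t ~ N(0, t), P(B_t ≥ 2.12) = 1 − Φ(2.12/√t) = 1 − Φ(2.12/√1.75) = 1 − Φ(1.6026). So
  P(M_{1.75} ≥ 2.12) = 2(1 − Φ(1.6026)) ≈ 0.1090.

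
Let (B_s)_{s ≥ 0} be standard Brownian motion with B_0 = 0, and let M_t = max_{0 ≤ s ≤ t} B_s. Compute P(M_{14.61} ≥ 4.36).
P(M_{14.61} ≥ 4.36) = 2·P(B_{14.61} ≥ 4.36) = 2(1 − Φ(4.36/√14.61)) ≈ 0.2540

By the reflection principle for Brownian motion, P(M_t ≥ a) = 2 · P(B_t ≥ a) for a ≥ 0. Since B_t ~ N(0, t), P(B_t ≥ 4.36) = 1 − Φ(4.36/√t) = 1 − Φ(4.36/√14.61) = 1 − Φ(1.1407). So
  P(M_{14.61} ≥ 4.36) = 2(1 − Φ(1.1407)) ≈ 0.2540.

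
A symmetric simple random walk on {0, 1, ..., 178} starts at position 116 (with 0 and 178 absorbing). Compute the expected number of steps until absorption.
E[τ | X_0 = 116] = 7192

Let v_k = E[τ | X_0 = k]. Boundary: v_0 = v_178 = 0. Recurrence: v_k = 1 + (v_{k-1} + v_{k+1})/2 for 1 ≤ k ≤ 177. The particular solution to v_k − (v_{k-1} + v_{k+1})/2 = 1 is v_k = −k^2. Adding homogeneous solution A + B k and matching boundaries gives v_k = k (178 − k). Substituting k = 116: v_116 = 116 · 62 = 7192.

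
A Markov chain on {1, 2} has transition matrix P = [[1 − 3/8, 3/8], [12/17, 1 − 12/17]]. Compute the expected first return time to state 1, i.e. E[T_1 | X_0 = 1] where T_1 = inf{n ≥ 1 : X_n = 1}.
E[T_1 | X_0 = 1] = 1/π_1 = 49/32

For an irreducible recurrent Markov chain with stationary distribution π, E[T_i | X_0 = i] = 1/π_i (Kac's formula). Here π_1 = (12/17)/(3/8 + 12/17) = (12/17)/(147/136) = 32/49, so E[T_1 | X_0 = 1] = 1/π_1 = (3/8 + 12/17)/(12/17) = (147/136)/(12/17) = 49/32.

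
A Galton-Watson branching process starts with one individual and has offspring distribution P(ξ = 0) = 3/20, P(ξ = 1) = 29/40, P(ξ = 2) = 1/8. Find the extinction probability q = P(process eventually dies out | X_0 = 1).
q = 1

Mean offspring μ = 0·3/20 + 1·29/40 + 2·1/8 = 39/40 ≤ 1. For μ ≤ 1 with offspring not concentrated at 1, the Galton-Watson process goes extinct almost surely, so q = 1.
(Algebraic check: The pgf is f(s) = 3/20 + 29/40·s + 1/8·s². The extinction probability q is the smallest fixed point of f in [0, 1]. Setting s = f(s):
  1/8·s² + (29/40 − 1)·s + 3/20 = 0
  1/8·s² − (3/20 + 1/8)·s + 3/20 = 0
which factors as (s − 1)·(1/8·s − 3/20) = 0, giving roots s = 1 and s = (3/20)/(1/8) = 6/5. Since 6/5 ≥ 1, the smallest root in [0, 1] is s = 1.)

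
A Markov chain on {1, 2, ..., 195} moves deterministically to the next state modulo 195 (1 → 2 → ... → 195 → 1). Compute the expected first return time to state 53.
E[T_53 | X_0 = 53] = 195

The chain cycles deterministically, so starting at state 53 it returns in exactly 195 steps. Equivalently, the stationary distribution is uniform π_j = 1/195 for every state j, so by Kac's formula E[T_53] = 1/π_53 = 195.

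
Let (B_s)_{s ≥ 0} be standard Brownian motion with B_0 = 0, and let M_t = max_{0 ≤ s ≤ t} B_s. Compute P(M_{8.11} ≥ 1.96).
P(M_{8.11} ≥ 1.96) = 2·P(B_{8.11} ≥ 1.96) = 2(1 − Φ(1.96/√8.11)) ≈ 0.4913

By the reflection principle for Brownian motion, P(M_t ≥ a) = 2 · P(B_t ≥ a) for a ≥ 0. Since B_t ~ N(0, t), P(B_t ≥ 1.96) = 1 − Φ(1.96/√t) = 1 − Φ(1.96/√8.11) = 1 − Φ(0.6882). So
  P(M_{8.11} ≥ 1.96) = 2(1 − Φ(0.6882)) ≈ 0.4913.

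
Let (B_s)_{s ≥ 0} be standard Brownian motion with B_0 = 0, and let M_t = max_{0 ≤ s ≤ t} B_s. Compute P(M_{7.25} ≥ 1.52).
P(M_{7.25} ≥ 1.52) = 2·P(B_{7.25} ≥ 1.52) = 2(1 − Φ(1.52/√7.25)) ≈ 0.5724

By the reflection principle for Brownian motion, P(M_t ≥ a) = 2 · P(B_t ≥ a) for a ≥ 0. Since B_t ~ N(0, t), P(B_t ≥ 1.52) = 1 − Φ(1.52/√t) = 1 − Φ(1.52/√7.25) = 1 − Φ(0.5645). So
  P(M_{7.25} ≥ 1.52) = 2(1 − Φ(0.5645)) ≈ 0.5724.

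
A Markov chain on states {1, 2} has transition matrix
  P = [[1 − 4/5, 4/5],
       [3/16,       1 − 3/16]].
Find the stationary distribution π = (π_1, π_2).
π_1 = 15/79, π_2 = 64/79

Solve πP = π with π_1 + π_2 = 1. From πP = π: π_1 · (1 − 4/5) + π_2 · 3/16 = π_1 ⇒ π_2 · 3/16 = π_1 · 4/5 ⇒ π_2/π_1 = (4/5)/(3/16) = 64/15. Together with π_1 + π_2 = 1:
  π_1 = (3/16)/(4/5 + 3/16) = (3/16)/(79/80) = 15/79,
  π_2 = (4/5)/(4/5 + 3/16) = (4/5)/(79/80) = 64/79.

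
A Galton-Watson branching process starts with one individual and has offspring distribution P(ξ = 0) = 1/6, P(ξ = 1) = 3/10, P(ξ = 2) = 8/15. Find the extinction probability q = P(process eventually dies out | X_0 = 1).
q = 5/16

The pgf is f(s) = 1/6 + 3/10·s + 8/15·s². The extinction probability q is the smallest fixed point of f in [0, 1]. Setting s = f(s):
  8/15·s² + (3/10 − 1)·s + 1/6 = 0
  8/15·s² − (1/6 + 8/15)·s + 1/6 = 0
which factors as (s − 1)·(8/15·s − 1/6) = 0, giving roots s = 1 and s = (1/6)/(8/15) = 5/16.
Mean offspring μ = 3/10 + 2·8/15 = 41/30 > 1 (supercritical), so q < 1. The extinction probability is the smaller root: q = (1/6)/(8/15) = 5/16.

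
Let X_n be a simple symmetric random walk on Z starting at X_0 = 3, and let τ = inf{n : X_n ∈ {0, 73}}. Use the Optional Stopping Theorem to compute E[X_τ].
E[X_τ] = 3

X_n is a martingale and τ is a bounded-mean stopping time (indeed τ is finite a.s. with bounded expectation since the walk is in a bounded region). By the OST, E[X_τ] = E[X_0] = 3. Equivalently: E[X_τ] = 73 · P(hit 73 first) + 0 · P(hit 0 first) = 73 · (3/73) = 3.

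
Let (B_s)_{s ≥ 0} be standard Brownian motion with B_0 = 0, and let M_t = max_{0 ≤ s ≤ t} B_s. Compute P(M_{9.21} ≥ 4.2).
P(M_{9.21} ≥ 4.2) = 2·P(B_{9.21} ≥ 4.2) = 2(1 − Φ(4.2/√9.21)) ≈ 0.1664

By the reflection principle for Brownian motion, P(M_t ≥ a) = 2 · P(B_t ≥ a) for a ≥ 0. Since B_t ~ N(0, t), P(B_t ≥ 4.2) = 1 − Φ(4.2/√t) = 1 − Φ(4.2/√9.21) = 1 − Φ(1.3839). So
  P(M_{9.21} ≥ 4.2) = 2(1 − Φ(1.3839)) ≈ 0.1664.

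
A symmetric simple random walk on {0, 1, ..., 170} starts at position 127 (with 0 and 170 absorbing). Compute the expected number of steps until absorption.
E[τ | X_0 = 127] = 5461

Let v_k = E[τ | X_0 = k]. Boundary: v_0 = v_170 = 0. Recurrence: v_k = 1 + (v_{k-1} + v_{k+1})/2 for 1 ≤ k ≤ 169. The particular solution to v_k − (v_{k-1} + v_{k+1})/2 = 1 is v_k = −k^2. Adding homogeneous solution A + B k and matching boundaries gives v_k = k (170 − k). Substituting k = 127: v_127 = 127 · 43 = 5461.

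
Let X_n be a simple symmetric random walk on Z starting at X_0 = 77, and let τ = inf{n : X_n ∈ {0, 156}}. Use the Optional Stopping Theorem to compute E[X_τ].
E[X_τ] = 77

X_n is a martingale and τ is a bounded-mean stopping time (indeed τ is finite a.s. with bounded expectation since the walk is in a bounded region). By the OST, E[X_τ] = E[X_0] = 77. Equivalently: E[X_τ] = 156 · P(hit 156 first) + 0 · P(hit 0 first) = 156 · (77/156) = 77.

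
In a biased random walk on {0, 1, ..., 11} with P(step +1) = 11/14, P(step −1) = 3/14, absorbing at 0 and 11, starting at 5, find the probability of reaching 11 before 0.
P(hit 11 before 0) = (1 − (3/11)^5) / (1 − (3/11)^11) = 35610147661/35663936683

Let u_k denote P(reach 11 before 0 | start at k). Boundary: u_0 = 0, u_11 = 1. Recurrence: u_k = 11/14·u_{k+1} + 3/14·u_{k-1} for 1 ≤ k ≤ 10. Try u_k = A + B·r^k with r = q/p = (3/14)/(11/14) = 3/11. Substitution satisfies the recurrence; boundary conditions give:
  u_k = (1 − r^k) / (1 − r^N) = (1 − (3/11)^5) / (1 − (3/11)^11) = 35610147661/35663936683.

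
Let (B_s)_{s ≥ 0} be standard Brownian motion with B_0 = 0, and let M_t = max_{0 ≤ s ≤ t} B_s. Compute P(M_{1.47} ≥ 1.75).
P(M_{1.47} ≥ 1.75) = 2·P(B_{1.47} ≥ 1.75) = 2(1 − Φ(1.75/√1.47)) ≈ 0.1489

By the reflection principle for Brownian motion, P(M_t ≥ a) = 2 · P(B_t ≥ a) for a ≥ 0. Since B_t ~ N(0, t), P(B_t ≥ 1.75) = 1 − Φ(1.75/√t) = 1 − Φ(1.75/√1.47) = 1 − Φ(1.4434). So
  P(M_{1.47} ≥ 1.75) = 2(1 − Φ(1.4434)) ≈ 0.1489.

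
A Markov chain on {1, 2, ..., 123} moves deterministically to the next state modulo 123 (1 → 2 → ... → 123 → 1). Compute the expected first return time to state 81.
E[T_81 | X_0 = 81] = 123

The chain cycles deterministically, so starting at state 81 it returns in exactly 123 steps. Equivalently, the stationary distribution is uniform π_j = 1/123 for every state j, so by Kac's formula E[T_81] = 1/π_81 = 123.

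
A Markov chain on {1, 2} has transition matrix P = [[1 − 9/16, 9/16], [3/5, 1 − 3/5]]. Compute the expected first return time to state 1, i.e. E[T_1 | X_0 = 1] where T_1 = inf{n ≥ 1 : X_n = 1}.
E[T_1 | X_0 = 1] = 1/π_1 = 31/16

For an irreducible recurrent Markov chain with stationary distribution π, E[T_i | X_0 = i] = 1/π_i (Kac's formula). Here π_1 = (3/5)/(9/16 + 3/5) = (3/5)/(93/80) = 16/31, so E[T_1 | X_0 = 1] = 1/π_1 = (9/16 + 3/5)/(3/5) = (93/80)/(3/5) = 31/16.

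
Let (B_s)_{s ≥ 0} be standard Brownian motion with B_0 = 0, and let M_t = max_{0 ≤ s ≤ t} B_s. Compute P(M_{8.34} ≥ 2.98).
P(M_{8.34} ≥ 2.98) = 2·P(B_{8.34} ≥ 2.98) = 2(1 − Φ(2.98/√8.34)) ≈ 0.3021

By the reflection principle for Brownian motion, P(M_t ≥ a) = 2 · P(B_t ≥ a) for a ≥ 0. Since B_t ~ N(0, t), P(B_t ≥ 2.98) = 1 − Φ(2.98/√t) = 1 − Φ(2.98/√8.34) = 1 − Φ(1.0319). So
  P(M_{8.34} ≥ 2.98) = 2(1 − Φ(1.0319)) ≈ 0.3021.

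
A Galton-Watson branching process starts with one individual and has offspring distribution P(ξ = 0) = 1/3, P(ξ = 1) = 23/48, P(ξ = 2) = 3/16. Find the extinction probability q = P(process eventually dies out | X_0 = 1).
q = 1

Mean offspring μ = 0·1/3 + 1·23/48 + 2·3/16 = 41/48 ≤ 1. For μ ≤ 1 with offspring not concentrated at 1, the Galton-Watson process goes extinct almost surely, so q = 1.
(Algebraic check: The pgf is f(s) = 1/3 + 23/48·s + 3/16·s². The extinction probability q is the smallest fixed point of f in [0, 1]. Setting s = f(s):
  3/16·s² + (23/48 − 1)·s + 1/3 = 0
  3/16·s² − (1/3 + 3/16)·s + 1/3 = 0
which factors as (s − 1)·(3/16·s − 1/3) = 0, giving roots s = 1 and s = (1/3)/(3/16) = 16/9. Since 16/9 ≥ 1, the smallest root in [0, 1] is s = 1.)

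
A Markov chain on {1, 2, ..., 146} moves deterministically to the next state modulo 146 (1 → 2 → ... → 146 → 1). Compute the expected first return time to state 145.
E[T_145 | X_0 = 145] = 146

The chain cycles deterministically, so starting at state 145 it returns in exactly 146 steps. Equivalently, the stationary distribution is uniform π_j = 1/146 for every state j, so by Kac's formula E[T_145] = 1/π_145 = 146.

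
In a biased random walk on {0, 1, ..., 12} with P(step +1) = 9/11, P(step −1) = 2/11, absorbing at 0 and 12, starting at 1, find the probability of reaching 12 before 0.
P(hit 12 before 0) = (1 − (2/9)^1) / (1 − (2/9)^12) = 31381059609/40347076055

Let u_k denote P(reach 12 before 0 | start at k). Boundary: u_0 = 0, u_12 = 1. Recurrence: u_k = 9/11·u_{k+1} + 2/11·u_{k-1} for 1 ≤ k ≤ 11. Try u_k = A + B·r^k with r = q/p = (2/11)/(9/11) = 2/9. Substitution satisfies the recurrence; boundary conditions give:
  u_k = (1 − r^k) / (1 − r^N) = (1 − (2/9)^1) / (1 − (2/9)^12) = 31381059609/40347076055.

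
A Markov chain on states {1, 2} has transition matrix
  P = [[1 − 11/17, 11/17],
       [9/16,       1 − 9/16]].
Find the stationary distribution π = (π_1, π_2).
π_1 = 153/329, π_2 = 176/329

Solve πP = π with π_1 + π_2 = 1. From πP = π: π_1 · (1 − 11/17) + π_2 · 9/16 = π_1 ⇒ π_2 · 9/16 = π_1 · 11/17 ⇒ π_2/π_1 = (11/17)/(9/16) = 176/153. Together with π_1 + π_2 = 1:
  π_1 = (9/16)/(11/17 + 9/16) = (9/16)/(329/272) = 153/329,
  π_2 = (11/17)/(11/17 + 9/16) = (11/17)/(329/272) = 176/329.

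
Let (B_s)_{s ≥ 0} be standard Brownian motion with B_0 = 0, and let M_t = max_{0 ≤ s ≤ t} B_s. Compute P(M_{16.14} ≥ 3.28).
P(M_{16.14} ≥ 3.28) = 2·P(B_{16.14} ≥ 3.28) = 2(1 − Φ(3.28/√16.14)) ≈ 0.4143

By the reflection principle for Brownian motion, P(M_t ≥ a) = 2 · P(B_t ≥ a) for a ≥ 0. Since B_t ~ N(0, t), P(B_t ≥ 3.28) = 1 − Φ(3.28/√t) = 1 − Φ(3.28/√16.14) = 1 − Φ(0.8164). So
  P(M_{16.14} ≥ 3.28) = 2(1 − Φ(0.8164)) ≈ 0.4143.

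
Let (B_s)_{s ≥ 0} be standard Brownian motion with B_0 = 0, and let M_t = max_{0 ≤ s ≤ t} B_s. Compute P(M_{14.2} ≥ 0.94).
P(M_{14.2} ≥ 0.94) = 2·P(B_{14.2} ≥ 0.94) = 2(1 − Φ(0.94/√14.2)) ≈ 0.8030

By the reflection principle for Brownian motion, P(M_t ≥ a) = 2 · P(B_t ≥ a) for a ≥ 0. Since B_t ~ N(0, t), P(B_t ≥ 0.94) = 1 − Φ(0.94/√t) = 1 − Φ(0.94/√14.2) = 1 − Φ(0.2495). So
  P(M_{14.2} ≥ 0.94) = 2(1 − Φ(0.2495)) ≈ 0.8030.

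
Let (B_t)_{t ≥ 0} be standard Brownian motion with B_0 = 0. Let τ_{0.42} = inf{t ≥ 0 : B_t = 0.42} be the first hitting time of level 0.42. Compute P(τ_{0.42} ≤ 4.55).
P(τ_{0.42} ≤ 4.55) = 2(1 − Φ(0.42/√4.55)) = 2(1 − Φ(0.1969)) ≈ 0.8439

By the reflection principle for standard BM, P(τ_b ≤ t) = 2 · P(B_t ≥ b). Since B_t ~ N(0, t), P(B_t ≥ 0.42) = 1 − Φ(0.42/√t) = 1 − Φ(0.42/√4.55) = 1 − Φ(0.1969) ≈ 0.42195. Doubling: P(τ_{0.42} ≤ 4.55) ≈ 2 · 0.42195 = 0.84390 ≈ 0.8439.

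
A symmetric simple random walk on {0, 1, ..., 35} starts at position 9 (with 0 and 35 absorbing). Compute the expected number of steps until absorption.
E[τ | X_0 = 9] = 234

Let v_k = E[τ | X_0 = k]. Boundary: v_0 = v_35 = 0. Recurrence: v_k = 1 + (v_{k-1} + v_{k+1})/2 for 1 ≤ k ≤ 34. The particular solution to v_k − (v_{k-1} + v_{k+1})/2 = 1 is v_k = −k^2. Adding homogeneous solution A + B k and matching boundaries gives v_k = k (35 − k). Substituting k = 9: v_9 = 9 · 26 = 234.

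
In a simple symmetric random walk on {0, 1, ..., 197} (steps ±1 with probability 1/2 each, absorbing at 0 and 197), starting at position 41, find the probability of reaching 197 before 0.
P(hit 197 before 0) = 41/197

Let u_k = P(hit 197 before 0 | start at k). Then u_0 = 0, u_197 = 1, and u_k = u_{k-1}/2 + u_{k+1}/2 for 1 ≤ k ≤ 196. This harmonic recurrence is solved by u_k = k/197, giving u_41 = 41/197.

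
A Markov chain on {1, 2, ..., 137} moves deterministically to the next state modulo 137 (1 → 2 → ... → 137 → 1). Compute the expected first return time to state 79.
E[T_79 | X_0 = 79] = 137

The chain cycles deterministically, so starting at state 79 it returns in exactly 137 steps. Equivalently, the stationary distribution is uniform π_j = 1/137 for every state j, so by Kac's formula E[T_79] = 1/π_79 = 137.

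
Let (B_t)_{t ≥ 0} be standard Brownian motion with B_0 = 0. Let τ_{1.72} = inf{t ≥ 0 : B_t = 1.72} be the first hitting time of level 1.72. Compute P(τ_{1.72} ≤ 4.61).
P(τ_{1.72} ≤ 4.61) = 2(1 − Φ(1.72/√4.61)) = 2(1 − Φ(0.8011)) ≈ 0.4231

By the reflection principle for standard BM, P(τ_b ≤ t) = 2 · P(B_t ≥ b). Since B_t ~ N(0, t), P(B_t ≥ 1.72) = 1 − Φ(1.72/√t) = 1 − Φ(1.72/√4.61) = 1 − Φ(0.8011) ≈ 0.21154. Doubling: P(τ_{1.72} ≤ 4.61) ≈ 2 · 0.21154 = 0.42308 ≈ 0.4231.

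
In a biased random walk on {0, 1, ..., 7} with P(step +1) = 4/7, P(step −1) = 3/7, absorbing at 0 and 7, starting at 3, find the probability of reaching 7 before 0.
P(hit 7 before 0) = (1 − (3/4)^3) / (1 − (3/4)^7) = 9472/14197

Let u_k denote P(reach 7 before 0 | start at k). Boundary: u_0 = 0, u_7 = 1. Recurrence: u_k = 4/7·u_{k+1} + 3/7·u_{k-1} for 1 ≤ k ≤ 6. Try u_k = A + B·r^k with r = q/p = (3/7)/(4/7) = 3/4. Substitution satisfies the recurrence; boundary conditions give:
  u_k = (1 − r^k) / (1 − r^N) = (1 − (3/4)^3) / (1 − (3/4)^7) = 9472/14197.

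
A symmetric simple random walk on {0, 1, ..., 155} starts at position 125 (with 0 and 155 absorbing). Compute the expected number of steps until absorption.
E[τ | X_0 = 125] = 3750

Let v_k = E[τ | X_0 = k]. Boundary: v_0 = v_155 = 0. Recurrence: v_k = 1 + (v_{k-1} + v_{k+1})/2 for 1 ≤ k ≤ 154. The particular solution to v_k − (v_{k-1} + v_{k+1})/2 = 1 is v_k = −k^2. Adding homogeneous solution A + B k and matching boundaries gives v_k = k (155 − k). Substituting k = 125: v_125 = 125 · 30 = 3750.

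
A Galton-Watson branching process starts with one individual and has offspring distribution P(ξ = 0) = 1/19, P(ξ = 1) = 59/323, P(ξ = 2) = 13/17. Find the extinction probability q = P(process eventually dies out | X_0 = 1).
q = 17/247

The pgf is f(s) = 1/19 + 59/323·s + 13/17·s². The extinction probability q is the smallest fixed point of f in [0, 1]. Setting s = f(s):
  13/17·s² + (59/323 − 1)·s + 1/19 = 0
  13/17·s² − (1/19 + 13/17)·s + 1/19 = 0
which factors as (s − 1)·(13/17·s − 1/19) = 0, giving roots s = 1 and s = (1/19)/(13/17) = 17/247.
Mean offspring μ = 59/323 + 2·13/17 = 553/323 > 1 (supercritical), so q < 1. The extinction probability is the smaller root: q = (1/19)/(13/17) = 17/247.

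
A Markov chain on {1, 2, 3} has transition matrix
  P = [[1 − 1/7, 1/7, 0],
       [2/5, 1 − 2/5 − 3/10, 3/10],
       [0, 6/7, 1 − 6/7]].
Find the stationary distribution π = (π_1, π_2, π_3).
π = (56/83, 20/83, 7/83)

This is a birth-death chain on three states, which satisfies detailed balance: π_1 · P_{12} = π_2 · P_{21} and π_2 · P_{23} = π_3 · P_{32}.
From π_1 · 1/7 = π_2 · 2/5: π_2/π_1 = (1/7)/(2/5) = 5/14.
From π_2 · 3/10 = π_3 · 6/7: π_3/π_2 = (3/10)/(6/7) = 7/20.
Take π_1 proportional to 1; then unnormalized π = (1, 5/14, 1/8). Normalize by dividing by the sum 83/56:
  π = (56/83, 20/83, 7/83).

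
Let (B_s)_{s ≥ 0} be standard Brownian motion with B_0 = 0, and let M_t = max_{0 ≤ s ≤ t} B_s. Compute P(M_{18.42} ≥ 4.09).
P(M_{18.42} ≥ 4.09) = 2·P(B_{18.42} ≥ 4.09) = 2(1 − Φ(4.09/√18.42)) ≈ 0.3406

By the reflection principle for Brownian motion, P(M_t ≥ a) = 2 · P(B_t ≥ a) for a ≥ 0. Since B_t ~ N(0, t), P(B_t ≥ 4.09) = 1 − Φ(4.09/√t) = 1 − Φ(4.09/√18.42) = 1 − Φ(0.9530). So
  P(M_{18.42} ≥ 4.09) = 2(1 − Φ(0.9530)) ≈ 0.3406.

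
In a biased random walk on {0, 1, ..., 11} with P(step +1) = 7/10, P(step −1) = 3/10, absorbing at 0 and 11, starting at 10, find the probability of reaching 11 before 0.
P(hit 11 before 0) = (1 − (3/7)^10) / (1 − (3/7)^11) = 494228350/494287399

Let u_k denote P(reach 11 before 0 | start at k). Boundary: u_0 = 0, u_11 = 1. Recurrence: u_k = 7/10·u_{k+1} + 3/10·u_{k-1} for 1 ≤ k ≤ 10. Try u_k = A + B·r^k with r = q/p = (3/10)/(7/10) = 3/7. Substitution satisfies the recurrence; boundary conditions give:
  u_k = (1 − r^k) / (1 − r^N) = (1 − (3/7)^10) / (1 − (3/7)^11) = 494228350/494287399.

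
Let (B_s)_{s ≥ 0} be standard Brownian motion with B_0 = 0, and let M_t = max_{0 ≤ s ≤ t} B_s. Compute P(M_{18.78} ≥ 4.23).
P(M_{18.78} ≥ 4.23) = 2·P(B_{18.78} ≥ 4.23) = 2(1 − Φ(4.23/√18.78)) ≈ 0.3290

By the reflection principle for Brownian motion, P(M_t ≥ a) = 2 · P(B_t ≥ a) for a ≥ 0. Since B_t ~ N(0, t), P(B_t ≥ 4.23) = 1 − Φ(4.23/√t) = 1 − Φ(4.23/√18.78) = 1 − Φ(0.9761). So
  P(M_{18.78} ≥ 4.23) = 2(1 − Φ(0.9761)) ≈ 0.3290.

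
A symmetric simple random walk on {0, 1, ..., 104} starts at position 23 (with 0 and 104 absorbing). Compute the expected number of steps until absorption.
E[τ | X_0 = 23] = 1863

Let v_k = E[τ | X_0 = k]. Boundary: v_0 = v_104 = 0. Recurrence: v_k = 1 + (v_{k-1} + v_{k+1})/2 for 1 ≤ k ≤ 103. The particular solution to v_k − (v_{k-1} + v_{k+1})/2 = 1 is v_k = −k^2. Adding homogeneous solution A + B k and matching boundaries gives v_k = k (104 − k). Substituting k = 23: v_23 = 23 · 81 = 1863.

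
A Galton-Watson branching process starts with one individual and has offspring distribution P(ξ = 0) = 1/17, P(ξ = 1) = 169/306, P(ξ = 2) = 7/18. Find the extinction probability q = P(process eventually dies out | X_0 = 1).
q = 18/119

The pgf is f(s) = 1/17 + 169/306·s + 7/18·s². The extinction probability q is the smallest fixed point of f in [0, 1]. Setting s = f(s):
  7/18·s² + (169/306 − 1)·s + 1/17 = 0
  7/18·s² − (1/17 + 7/18)·s + 1/17 = 0
which factors as (s − 1)·(7/18·s − 1/17) = 0, giving roots s = 1 and s = (1/17)/(7/18) = 18/119.
Mean offspring μ = 169/306 + 2·7/18 = 407/306 > 1 (supercritical), so q < 1. The extinction probability is the smaller root: q = (1/17)/(7/18) = 18/119.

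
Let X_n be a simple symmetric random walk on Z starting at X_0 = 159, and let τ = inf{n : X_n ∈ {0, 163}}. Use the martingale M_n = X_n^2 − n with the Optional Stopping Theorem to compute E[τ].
E[τ] = 636

M_n = X_n^2 − n is a martingale (since E[X_{n+1}^2 | F_n] = X_n^2 + 1). By OST (τ has finite mean in a bounded region), E[M_τ] = E[M_0] = X_0^2 − 0 = 159^2 = 25281. Also E[M_τ] = E[X_τ^2] − E[τ]. The walk exits at 0 or 163, with P(hit 163 first) = 159/163, so E[X_τ^2] = 163^2 · 159/163 + 0 = 25917. Thus E[τ] = E[X_τ^2] − E[M_τ] = 25917 − 25281 = 636 = 159(163 − 159) = 636.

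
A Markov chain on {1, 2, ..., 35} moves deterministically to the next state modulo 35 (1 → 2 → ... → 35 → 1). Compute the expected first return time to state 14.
E[T_14 | X_0 = 14] = 35

The chain cycles deterministically, so starting at state 14 it returns in exactly 35 steps. Equivalently, the stationary distribution is uniform π_j = 1/35 for every state j, so by Kac's formula E[T_14] = 1/π_14 = 35.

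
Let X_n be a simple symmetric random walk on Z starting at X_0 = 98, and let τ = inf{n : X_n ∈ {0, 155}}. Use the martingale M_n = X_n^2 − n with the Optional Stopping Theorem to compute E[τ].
E[τ] = 5586

M_n = X_n^2 − n is a martingale (since E[X_{n+1}^2 | F_n] = X_n^2 + 1). By OST (τ has finite mean in a bounded region), E[M_τ] = E[M_0] = X_0^2 − 0 = 98^2 = 9604. Also E[M_τ] = E[X_τ^2] − E[τ]. The walk exits at 0 or 155, with P(hit 155 first) = 98/155, so E[X_τ^2] = 155^2 · 98/155 + 0 = 15190. Thus E[τ] = E[X_τ^2] − E[M_τ] = 15190 − 9604 = 5586 = 98(155 − 98) = 5586.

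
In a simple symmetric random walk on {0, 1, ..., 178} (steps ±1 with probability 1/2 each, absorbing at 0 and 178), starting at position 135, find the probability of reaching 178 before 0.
P(hit 178 before 0) = 135/178

Let u_k = P(hit 178 before 0 | start at k). Then u_0 = 0, u_178 = 1, and u_k = u_{k-1}/2 + u_{k+1}/2 for 1 ≤ k ≤ 177. This harmonic recurrence is solved by u_k = k/178, giving u_135 = 135/178.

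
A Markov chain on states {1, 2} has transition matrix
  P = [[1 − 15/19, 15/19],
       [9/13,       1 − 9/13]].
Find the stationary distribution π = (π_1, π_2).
π_1 = 57/122, π_2 = 65/122

Solve πP = π with π_1 + π_2 = 1. From πP = π: π_1 · (1 − 15/19) + π_2 · 9/13 = π_1 ⇒ π_2 · 9/13 = π_1 · 15/19 ⇒ π_2/π_1 = (15/19)/(9/13) = 65/57. Together with π_1 + π_2 = 1:
  π_1 = (9/13)/(15/19 + 9/13) = (9/13)/(366/247) = 57/122,
  π_2 = (15/19)/(15/19 + 9/13) = (15/19)/(366/247) = 65/122.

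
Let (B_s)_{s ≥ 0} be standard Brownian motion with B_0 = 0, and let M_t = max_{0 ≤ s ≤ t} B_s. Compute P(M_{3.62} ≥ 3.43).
P(M_{3.62} ≥ 3.43) = 2·P(B_{3.62} ≥ 3.43) = 2(1 − Φ(3.43/√3.62)) ≈ 0.0714

By the reflection principle for Brownian motion, P(M_t ≥ a) = 2 · P(B_t ≥ a) for a ≥ 0. Since B_t ~ N(0, t), P(B_t ≥ 3.43) = 1 − Φ(3.43/√t) = 1 − Φ(3.43/√3.62) = 1 − Φ(1.8028). So
  P(M_{3.62} ≥ 3.43) = 2(1 − Φ(1.8028)) ≈ 0.0714.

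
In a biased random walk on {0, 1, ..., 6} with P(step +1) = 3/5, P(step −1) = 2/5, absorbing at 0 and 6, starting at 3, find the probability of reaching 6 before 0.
P(hit 6 before 0) = (1 − (2/3)^3) / (1 − (2/3)^6) = 27/35

Let u_k denote P(reach 6 before 0 | start at k). Boundary: u_0 = 0, u_6 = 1. Recurrence: u_k = 3/5·u_{k+1} + 2/5·u_{k-1} for 1 ≤ k ≤ 5. Try u_k = A + B·r^k with r = q/p = (2/5)/(3/5) = 2/3. Substitution satisfies the recurrence; boundary conditions give:
  u_k = (1 − r^k) / (1 − r^N) = (1 − (2/3)^3) / (1 − (2/3)^6) = 27/35.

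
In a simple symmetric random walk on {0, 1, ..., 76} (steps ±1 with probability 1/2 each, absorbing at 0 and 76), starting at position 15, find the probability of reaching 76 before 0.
P(hit 76 before 0) = 15/76

Let u_k = P(hit 76 before 0 | start at k). Then u_0 = 0, u_76 = 1, and u_k = u_{k-1}/2 + u_{k+1}/2 for 1 ≤ k ≤ 75. This harmonic recurrence is solved by u_k = k/76, giving u_15 = 15/76.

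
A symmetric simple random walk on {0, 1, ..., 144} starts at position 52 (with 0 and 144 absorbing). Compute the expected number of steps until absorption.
E[τ | X_0 = 52] = 4784

Let v_k = E[τ | X_0 = k]. Boundary: v_0 = v_144 = 0. Recurrence: v_k = 1 + (v_{k-1} + v_{k+1})/2 for 1 ≤ k ≤ 143. The particular solution to v_k − (v_{k-1} + v_{k+1})/2 = 1 is v_k = −k^2. Adding homogeneous solution A + B k and matching boundaries gives v_k = k (144 − k). Substituting k = 52: v_52 = 52 · 92 = 4784.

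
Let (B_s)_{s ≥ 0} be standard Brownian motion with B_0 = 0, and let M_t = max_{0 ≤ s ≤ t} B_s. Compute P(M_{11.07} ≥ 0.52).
P(M_{11.07} ≥ 0.52) = 2·P(B_{11.07} ≥ 0.52) = 2(1 − Φ(0.52/√11.07)) ≈ 0.8758

By the reflection principle for Brownian motion, P(M_t ≥ a) = 2 · P(B_t ≥ a) for a ≥ 0. Since B_t ~ N(0, t), P(B_t ≥ 0.52) = 1 − Φ(0.52/√t) = 1 − Φ(0.52/√11.07) = 1 − Φ(0.1563). So
  P(M_{11.07} ≥ 0.52) = 2(1 − Φ(0.1563)) ≈ 0.8758.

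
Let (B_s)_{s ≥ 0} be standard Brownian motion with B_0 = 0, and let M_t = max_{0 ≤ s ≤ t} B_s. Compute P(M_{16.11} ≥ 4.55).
P(M_{16.11} ≥ 4.55) = 2·P(B_{16.11} ≥ 4.55) = 2(1 − Φ(4.55/√16.11)) ≈ 0.2570

By the reflection principle for Brownian motion, P(M_t ≥ a) = 2 · P(B_t ≥ a) for a ≥ 0. Since B_t ~ N(0, t), P(B_t ≥ 4.55) = 1 − Φ(4.55/√t) = 1 − Φ(4.55/√16.11) = 1 − Φ(1.1336). So
  P(M_{16.11} ≥ 4.55) = 2(1 − Φ(1.1336)) ≈ 0.2570.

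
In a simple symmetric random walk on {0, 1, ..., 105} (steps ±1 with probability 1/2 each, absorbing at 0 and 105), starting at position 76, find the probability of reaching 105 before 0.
P(hit 105 before 0) = 76/105

Let u_k = P(hit 105 before 0 | start at k). Then u_0 = 0, u_105 = 1, and u_k = u_{k-1}/2 + u_{k+1}/2 for 1 ≤ k ≤ 104. This harmonic recurrence is solved by u_k = k/105, giving u_76 = 76/105.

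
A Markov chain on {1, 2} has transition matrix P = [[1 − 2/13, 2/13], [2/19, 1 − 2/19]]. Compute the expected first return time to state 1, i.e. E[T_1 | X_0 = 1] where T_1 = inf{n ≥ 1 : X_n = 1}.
E[T_1 | X_0 = 1] = 1/π_1 = 32/13

For an irreducible recurrent Markov chain with stationary distribution π, E[T_i | X_0 = i] = 1/π_i (Kac's formula). Here π_1 = (2/19)/(2/13 + 2/19) = (2/19)/(64/247) = 13/32, so E[T_1 | X_0 = 1] = 1/π_1 = (2/13 + 2/19)/(2/19) = (64/247)/(2/19) = 32/13.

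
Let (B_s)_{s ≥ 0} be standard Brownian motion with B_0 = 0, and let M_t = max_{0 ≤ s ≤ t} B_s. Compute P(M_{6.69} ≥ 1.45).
P(M_{6.69} ≥ 1.45) = 2·P(B_{6.69} ≥ 1.45) = 2(1 − Φ(1.45/√6.69)) ≈ 0.5751

By the reflection principle for Brownian motion, P(M_t ≥ a) = 2 · P(B_t ≥ a) for a ≥ 0. Since B_t ~ N(0, t), P(B_t ≥ 1.45) = 1 − Φ(1.45/√t) = 1 − Φ(1.45/√6.69) = 1 − Φ(0.5606). So
  P(M_{6.69} ≥ 1.45) = 2(1 − Φ(0.5606)) ≈ 0.5751.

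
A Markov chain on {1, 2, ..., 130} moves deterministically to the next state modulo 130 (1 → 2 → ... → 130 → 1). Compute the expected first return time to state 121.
E[T_121 | X_0 = 121] = 130

The chain cycles deterministically, so starting at state 121 it returns in exactly 130 steps. Equivalently, the stationary distribution is uniform π_j = 1/130 for every state j, so by Kac's formula E[T_121] = 1/π_121 = 130.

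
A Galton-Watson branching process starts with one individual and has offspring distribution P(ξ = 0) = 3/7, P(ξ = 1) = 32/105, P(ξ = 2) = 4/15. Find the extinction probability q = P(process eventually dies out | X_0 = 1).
q = 1

Mean offspring μ = 0·3/7 + 1·32/105 + 2·4/15 = 88/105 ≤ 1. For μ ≤ 1 with offspring not concentrated at 1, the Galton-Watson process goes extinct almost surely, so q = 1.
(Algebraic check: The pgf is f(s) = 3/7 + 32/105·s + 4/15·s². The extinction probability q is the smallest fixed point of f in [0, 1]. Setting s = f(s):
  4/15·s² + (32/105 − 1)·s + 3/7 = 0
  4/15·s² − (3/7 + 4/15)·s + 3/7 = 0
which factors as (s − 1)·(4/15·s − 3/7) = 0, giving roots s = 1 and s = (3/7)/(4/15) = 45/28. Since 45/28 ≥ 1, the smallest root in [0, 1] is s = 1.)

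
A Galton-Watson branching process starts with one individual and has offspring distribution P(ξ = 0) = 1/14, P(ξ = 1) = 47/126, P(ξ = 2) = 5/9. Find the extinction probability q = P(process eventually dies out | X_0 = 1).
q = 9/70

The pgf is f(s) = 1/14 + 47/126·s + 5/9·s². The extinction probability q is the smallest fixed point of f in [0, 1]. Setting s = f(s):
  5/9·s² + (47/126 − 1)·s + 1/14 = 0
  5/9·s² − (1/14 + 5/9)·s + 1/14 = 0
which factors as (s − 1)·(5/9·s − 1/14) = 0, giving roots s = 1 and s = (1/14)/(5/9) = 9/70.
Mean offspring μ = 47/126 + 2·5/9 = 187/126 > 1 (supercritical), so q < 1. The extinction probability is the smaller root: q = (1/14)/(5/9) = 9/70.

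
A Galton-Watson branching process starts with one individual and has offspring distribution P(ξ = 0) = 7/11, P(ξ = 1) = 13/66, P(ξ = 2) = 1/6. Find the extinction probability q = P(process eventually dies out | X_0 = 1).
q = 1

Mean offspring μ = 0·7/11 + 1·13/66 + 2·1/6 = 35/66 ≤ 1. For μ ≤ 1 with offspring not concentrated at 1, the Galton-Watson process goes extinct almost surely, so q = 1.
(Algebraic check: The pgf is f(s) = 7/11 + 13/66·s + 1/6·s². The extinction probability q is the smallest fixed point of f in [0, 1]. Setting s = f(s):
  1/6·s² + (13/66 − 1)·s + 7/11 = 0
  1/6·s² − (7/11 + 1/6)·s + 7/11 = 0
which factors as (s − 1)·(1/6·s − 7/11) = 0, giving roots s = 1 and s = (7/11)/(1/6) = 42/11. Since 42/11 ≥ 1, the smallest root in [0, 1] is s = 1.)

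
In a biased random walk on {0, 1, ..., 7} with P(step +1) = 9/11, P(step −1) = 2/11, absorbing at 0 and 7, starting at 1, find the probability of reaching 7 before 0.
P(hit 7 before 0) = (1 − (2/9)^1) / (1 − (2/9)^7) = 531441/683263

Let u_k denote P(reach 7 before 0 | start at k). Boundary: u_0 = 0, u_7 = 1. Recurrence: u_k = 9/11·u_{k+1} + 2/11·u_{k-1} for 1 ≤ k ≤ 6. Try u_k = A + B·r^k with r = q/p = (2/11)/(9/11) = 2/9. Substitution satisfies the recurrence; boundary conditions give:
  u_k = (1 − r^k) / (1 − r^N) = (1 − (2/9)^1) / (1 − (2/9)^7) = 531441/683263.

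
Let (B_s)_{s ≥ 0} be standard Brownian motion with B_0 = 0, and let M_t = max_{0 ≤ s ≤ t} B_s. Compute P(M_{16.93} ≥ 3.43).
P(M_{16.93} ≥ 3.43) = 2·P(B_{16.93} ≥ 3.43) = 2(1 − Φ(3.43/√16.93)) ≈ 0.4045

By the reflection principle for Brownian motion, P(M_t ≥ a) = 2 · P(B_t ≥ a) for a ≥ 0. Since B_t ~ N(0, t), P(B_t ≥ 3.43) = 1 − Φ(3.43/√t) = 1 − Φ(3.43/√16.93) = 1 − Φ(0.8336). So
  P(M_{16.93} ≥ 3.43) = 2(1 − Φ(0.8336)) ≈ 0.4045.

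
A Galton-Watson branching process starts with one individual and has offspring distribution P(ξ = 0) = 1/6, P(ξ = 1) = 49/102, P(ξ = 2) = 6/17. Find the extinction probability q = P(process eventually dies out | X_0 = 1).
q = 17/36

The pgf is f(s) = 1/6 + 49/102·s + 6/17·s². The extinction probability q is the smallest fixed point of f in [0, 1]. Setting s = f(s):
  6/17·s² + (49/102 − 1)·s + 1/6 = 0
  6/17·s² − (1/6 + 6/17)·s + 1/6 = 0
which factors as (s − 1)·(6/17·s − 1/6) = 0, giving roots s = 1 and s = (1/6)/(6/17) = 17/36.
Mean offspring μ = 49/102 + 2·6/17 = 121/102 > 1 (supercritical), so q < 1. The extinction probability is the smaller root: q = (1/6)/(6/17) = 17/36.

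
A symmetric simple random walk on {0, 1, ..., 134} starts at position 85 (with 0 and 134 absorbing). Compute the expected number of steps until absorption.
E[τ | X_0 = 85] = 4165

Let v_k = E[τ | X_0 = k]. Boundary: v_0 = v_134 = 0. Recurrence: v_k = 1 + (v_{k-1} + v_{k+1})/2 for 1 ≤ k ≤ 133. The particular solution to v_k − (v_{k-1} + v_{k+1})/2 = 1 is v_k = −k^2. Adding homogeneous solution A + B k and matching boundaries gives v_k = k (134 − k). Substituting k = 85: v_85 = 85 · 49 = 4165.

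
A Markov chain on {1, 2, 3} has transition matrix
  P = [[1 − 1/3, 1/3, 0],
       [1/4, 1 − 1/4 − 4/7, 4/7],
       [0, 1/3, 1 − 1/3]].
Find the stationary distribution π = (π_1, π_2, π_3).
π = (21/97, 28/97, 48/97)

This is a birth-death chain on three states, which satisfies detailed balance: π_1 · P_{12} = π_2 · P_{21} and π_2 · P_{23} = π_3 · P_{32}.
From π_1 · 1/3 = π_2 · 1/4: π_2/π_1 = (1/3)/(1/4) = 4/3.
From π_2 · 4/7 = π_3 · 1/3: π_3/π_2 = (4/7)/(1/3) = 12/7.
Take π_1 proportional to 1; then unnormalized π = (1, 4/3, 16/7). Normalize by dividing by the sum 97/21:
  π = (21/97, 28/97, 48/97).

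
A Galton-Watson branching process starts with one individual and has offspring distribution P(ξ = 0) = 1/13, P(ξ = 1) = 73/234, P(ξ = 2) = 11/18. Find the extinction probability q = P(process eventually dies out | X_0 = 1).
q = 18/143

The pgf is f(s) = 1/13 + 73/234·s + 11/18·s². The extinction probability q is the smallest fixed point of f in [0, 1]. Setting s = f(s):
  11/18·s² + (73/234 − 1)·s + 1/13 = 0
  11/18·s² − (1/13 + 11/18)·s + 1/13 = 0
which factors as (s − 1)·(11/18·s − 1/13) = 0, giving roots s = 1 and s = (1/13)/(11/18) = 18/143.
Mean offspring μ = 73/234 + 2·11/18 = 359/234 > 1 (supercritical), so q < 1. The extinction probability is the smaller root: q = (1/13)/(11/18) = 18/143.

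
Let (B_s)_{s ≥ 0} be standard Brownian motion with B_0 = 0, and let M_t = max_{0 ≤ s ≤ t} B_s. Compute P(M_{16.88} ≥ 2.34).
P(M_{16.88} ≥ 2.34) = 2·P(B_{16.88} ≥ 2.34) = 2(1 − Φ(2.34/√16.88)) ≈ 0.5690

By the reflection principle for Brownian motion, P(M_t ≥ a) = 2 · P(B_t ≥ a) for a ≥ 0. Since B_t ~ N(0, t), P(B_t ≥ 2.34) = 1 − Φ(2.34/√t) = 1 − Φ(2.34/√16.88) = 1 − Φ(0.5695). So
  P(M_{16.88} ≥ 2.34) = 2(1 − Φ(0.5695)) ≈ 0.5690.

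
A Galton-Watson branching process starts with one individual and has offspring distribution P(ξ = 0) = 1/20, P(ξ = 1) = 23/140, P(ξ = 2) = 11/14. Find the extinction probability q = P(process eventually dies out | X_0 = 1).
q = 7/110

The pgf is f(s) = 1/20 + 23/140·s + 11/14·s². The extinction probability q is the smallest fixed point of f in [0, 1]. Setting s = f(s):
  11/14·s² + (23/140 − 1)·s + 1/20 = 0
  11/14·s² − (1/20 + 11/14)·s + 1/20 = 0
which factors as (s − 1)·(11/14·s − 1/20) = 0, giving roots s = 1 and s = (1/20)/(11/14) = 7/110.
Mean offspring μ = 23/140 + 2·11/14 = 243/140 > 1 (supercritical), so q < 1. The extinction probability is the smaller root: q = (1/20)/(11/14) = 7/110.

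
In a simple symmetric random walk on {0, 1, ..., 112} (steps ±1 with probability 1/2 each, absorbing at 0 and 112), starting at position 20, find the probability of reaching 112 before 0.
P(hit 112 before 0) = 20/112 = 5/28

Let u_k = P(hit 112 before 0 | start at k). Then u_0 = 0, u_112 = 1, and u_k = u_{k-1}/2 + u_{k+1}/2 for 1 ≤ k ≤ 111. This harmonic recurrence is solved by u_k = k/112, giving u_20 = 20/112 = 5/28.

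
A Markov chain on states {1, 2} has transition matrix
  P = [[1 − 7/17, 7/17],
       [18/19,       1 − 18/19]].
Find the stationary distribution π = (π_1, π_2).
π_1 = 306/439, π_2 = 133/439

Solve πP = π with π_1 + π_2 = 1. From πP = π: π_1 · (1 − 7/17) + π_2 · 18/19 = π_1 ⇒ π_2 · 18/19 = π_1 · 7/17 ⇒ π_2/π_1 = (7/17)/(18/19) = 133/306. Together with π_1 + π_2 = 1:
  π_1 = (18/19)/(7/17 + 18/19) = (18/19)/(439/323) = 306/439,
  π_2 = (7/17)/(7/17 + 18/19) = (7/17)/(439/323) = 133/439.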